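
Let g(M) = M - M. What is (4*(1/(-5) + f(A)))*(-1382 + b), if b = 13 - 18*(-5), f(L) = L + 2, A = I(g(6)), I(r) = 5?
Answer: -173944/5 ≈ -34789.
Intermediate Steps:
g(M) = 0
A = 5
f(L) = 2 + L
b = 103 (b = 13 + 90 = 103)
(4*(1/(-5) + f(A)))*(-1382 + b) = (4*(1/(-5) + (2 + 5)))*(-1382 + 103) = (4*(-⅕ + 7))*(-1279) = (4*(34/5))*(-1279) = (136/5)*(-1279) = -173944/5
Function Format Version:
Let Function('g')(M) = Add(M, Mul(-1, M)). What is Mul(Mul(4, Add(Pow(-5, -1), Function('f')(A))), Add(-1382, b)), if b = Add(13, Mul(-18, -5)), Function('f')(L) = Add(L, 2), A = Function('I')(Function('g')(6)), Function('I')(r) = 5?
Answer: Rational(-173944, 5) ≈ -34789.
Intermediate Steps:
Function('g')(M) = 0
A = 5
Function('f')(L) = Add(2, L)
b = 103 (b = Add(13, 90) = 103)
Mul(Mul(4, Add(Pow(-5, -1), Function('f')(A))), Add(-1382, b)) = Mul(Mul(4, Add(Pow(-5, -1), Add(2, 5))), Add(-1382, 103)) = Mul(Mul(4, Add(Rational(-1, 5), 7)), -1279) = Mul(Mul(4, Rational(34, 5)), -1279) = Mul(Rational(136, 5), -1279) = Rational(-173944, 5)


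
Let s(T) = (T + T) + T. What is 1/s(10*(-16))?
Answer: -1/480 ≈ -0.0020833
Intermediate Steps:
s(T) = 3*T (s(T) = 2*T + T = 3*T)
1/s(10*(-16)) = 1/(3*(10*(-16))) = 1/(3*(-160)) = 1/(-480) = -1/480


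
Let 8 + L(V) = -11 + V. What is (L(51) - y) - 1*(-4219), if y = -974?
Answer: 5225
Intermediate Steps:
L(V) = -19 + V (L(V) = -8 + (-11 + V) = -19 + V)
(L(51) - y) - 1*(-4219) = ((-19 + 51) - 1*(-974)) - 1*(-4219) = (32 + 974) + 4219 = 1006 + 4219 = 5225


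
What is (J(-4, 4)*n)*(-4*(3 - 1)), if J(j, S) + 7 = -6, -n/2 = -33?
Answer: 6864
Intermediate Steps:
n = 66 (n = -2*(-33) = 66)
J(j, S) = -13 (J(j, S) = -7 - 6 = -13)
(J(-4, 4)*n)*(-4*(3 - 1)) = (-13*66)*(-4*(3 - 1)) = -(-3432)*2 = -858*(-8) = 6864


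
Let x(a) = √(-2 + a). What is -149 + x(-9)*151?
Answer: -149 + 151*I*√11 ≈ -149.0 + 500.81*I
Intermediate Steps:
-149 + x(-9)*151 = -149 + √(-2 - 9)*151 = -149 + √(-11)*151 = -149 + (I*√11)*151 = -149 + 151*I*√11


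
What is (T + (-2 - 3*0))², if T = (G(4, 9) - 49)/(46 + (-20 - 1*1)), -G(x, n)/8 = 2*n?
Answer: 59049/625 ≈ 94.478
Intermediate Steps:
G(x, n) = -16*n
T = -193/25 (T = (-16*9 - 49)/(46 + (-20 - 1*1)) = (-144 - 49)/(46 + (-20 - 1)) = -193/(46 - 21) = -193/25 ≈ -7.7200)
(T + (-2 - 3*0))² = (-193/25 + (-2 - 3*0))² = (-193/25 + (-2 + 0))² = (-193/25 - 2)² = (-243/25)² = 59049/625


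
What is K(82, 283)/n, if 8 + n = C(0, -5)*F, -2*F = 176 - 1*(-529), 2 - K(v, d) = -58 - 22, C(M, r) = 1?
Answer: -164/721 ≈ -0.22746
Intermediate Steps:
K(v, d) = 82 (K(v, d) = 2 - (-58 - 22) = 2 - 1*(-80) = 2 + 80 = 82)
F = -705/2 (F = -(176 - 1*(-529))/2 = -(176 + 529)/2 = -½*705 = -705/2 ≈ -352.50)
n = -721/2 (n = -8 + 1*(-705/2) = -8 - 705/2 = -721/2 ≈ -360.50)
K(82, 283)/n = 82/(-721/2) = 82*(-2/721) = -164/721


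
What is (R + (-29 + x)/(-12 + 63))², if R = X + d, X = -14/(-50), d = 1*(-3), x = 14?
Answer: 1640961/180625 ≈ 9.0849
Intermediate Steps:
d = -3
X = 7/25 (X = -14*(-1/50) = 7/25 ≈ 0.28000)
R = -68/25 (R = 7/25 - 3 = -68/25 ≈ -2.7200)
(R + (-29 + x)/(-12 + 63))² = (-68/25 + (-29 + 14)/(-12 + 63))² = (-68/25 - 15/51)² = (-68/25 - 15*1/51)² = (-68/25 - 5/17)² = (-1281/425)² = 1640961/180625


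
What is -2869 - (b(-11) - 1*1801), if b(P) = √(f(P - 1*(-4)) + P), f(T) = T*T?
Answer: -1068 - √38 ≈ -1074.2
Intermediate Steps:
f(T) = T²
b(P) = √(P + (4 + P)²) (b(P) = √((P - 1*(-4))² + P) = √((P + 4)² + P) = √((4 + P)² + P) = √(P + (4 + P)²))
-2869 - (b(-11) - 1*1801) = -2869 - (√(-11 + (4 - 11)²) - 1*1801) = -2869 - (√(-11 + (-7)²) - 1801) = -2869 - (√(-11 + 49) - 1801) = -2869 - (√38 - 1801) = -2869 - (-1801 + √38) = -2869 + (1801 - √38) = -1068 - √38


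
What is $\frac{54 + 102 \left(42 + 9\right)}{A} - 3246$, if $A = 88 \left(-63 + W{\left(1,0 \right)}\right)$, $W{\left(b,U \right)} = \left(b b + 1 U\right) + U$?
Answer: $- \frac{2214429}{682} \approx -3247.0$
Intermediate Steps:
$W{\left(b,U \right)} = b^{2} + 2 U$ ($W{\left(b,U \right)} = \left(b^{2} + U\right) + U = \left(U + b^{2}\right) + U = b^{2} + 2 U$)
$A = -5456$ ($A = 88 \left(-63 + \left(1^{2} + 2 \cdot 0\right)\right) = 88 \left(-63 + \left(1 + 0\right)\right) = 88 \left(-63 + 1\right) = 88 \left(-62\right) = -5456$)
$\frac{54 + 102 \left(42 + 9\right)}{A} - 3246 = \frac{54 + 102 \left(42 + 9\right)}{-5456} - 3246 = \left(54 + 102 \cdot 51\right) \left(- \frac{1}{5456}\right) - 3246 = \left(54 + 5202\right) \left(- \frac{1}{5456}\right) - 3246 = 5256 \left(- \frac{1}{5456}\right) - 3246 = - \frac{657}{682} - 3246 = - \frac{2214429}{682}$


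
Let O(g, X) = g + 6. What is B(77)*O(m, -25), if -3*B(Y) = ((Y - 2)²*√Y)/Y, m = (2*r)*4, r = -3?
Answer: 33750*√77/77 ≈ 3846.2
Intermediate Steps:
m = -24 (m = (2*(-3))*4 = -6*4 = -24)
O(g, X) = 6 + g
B(Y) = -(-2 + Y)²/(3*√Y) (B(Y) = -(Y - 2)²*√Y/(3*Y) = -(-2 + Y)²*√Y/(3*Y) = -√Y*(-2 + Y)²/(3*Y) = -(-2 + Y)²/(3*√Y))
B(77)*O(m, -25) = (-(-2 + 77)²/(3*√77))*(6 - 24) = -⅓*√77/77*75²*(-18) = -⅓*√77/77*5625*(-18) = -1875*√77/77*(-18) = 33750*√77/77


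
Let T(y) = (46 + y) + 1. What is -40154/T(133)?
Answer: -20077/90 ≈ -223.08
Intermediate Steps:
T(y) = 47 + y
-40154/T(133) = -40154/(47 + 133) = -40154/180 = -40154*1/180 = -20077/90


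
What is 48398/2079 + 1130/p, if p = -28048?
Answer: 96794131/4165128 ≈ 23.239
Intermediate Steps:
48398/2079 + 1130/p = 48398/2079 + 1130/(-28048) = 48398*(1/2079) + 1130*(-1/28048) = 6914/297 - 565/14024 = 96794131/4165128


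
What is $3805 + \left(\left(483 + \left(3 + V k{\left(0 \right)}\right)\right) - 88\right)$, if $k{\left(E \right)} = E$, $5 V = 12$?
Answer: $4203$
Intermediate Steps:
$V = \frac{12}{5}$ ($V = \frac{1}{5} \cdot 12 = \frac{12}{5} \approx 2.4$)
$3805 + \left(\left(483 + \left(3 + V k{\left(0 \right)}\right)\right) - 88\right) = 3805 + \left(\left(483 + \left(3 + \frac{12}{5} \cdot 0\right)\right) - 88\right) = 3805 + \left(\left(483 + \left(3 + 0\right)\right) - 88\right) = 3805 + \left(\left(483 + 3\right) - 88\right) = 3805 + \left(486 - 88\right) = 3805 + 398 = 4203$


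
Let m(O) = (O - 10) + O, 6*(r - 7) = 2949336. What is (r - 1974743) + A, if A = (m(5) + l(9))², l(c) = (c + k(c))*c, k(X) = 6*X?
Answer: -1161691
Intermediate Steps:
r = 491563 (r = 7 + (⅙)*2949336 = 7 + 491556 = 491563)
l(c) = 7*c² (l(c) = (c + 6*c)*c = (7*c)*c = 7*c²)
m(O) = -10 + 2*O (m(O) = (-10 + O) + O = -10 + 2*O)
A = 321489 (A = ((-10 + 2*5) + 7*9²)² = ((-10 + 10) + 7*81)² = (0 + 567)² = 567² = 321489)
(r - 1974743) + A = (491563 - 1974743) + 321489 = -1483180 + 321489 = -1161691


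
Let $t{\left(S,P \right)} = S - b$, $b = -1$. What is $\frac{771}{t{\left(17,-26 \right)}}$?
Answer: $\frac{257}{6} \approx 42.833$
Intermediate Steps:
$t{\left(S,P \right)} = 1 + S$ ($t{\left(S,P \right)} = S - -1 = S + 1 = 1 + S$)
$\frac{771}{t{\left(17,-26 \right)}} = \frac{771}{1 + 17} = \frac{771}{18} = 771 \cdot \frac{1}{18} = \frac{257}{6}$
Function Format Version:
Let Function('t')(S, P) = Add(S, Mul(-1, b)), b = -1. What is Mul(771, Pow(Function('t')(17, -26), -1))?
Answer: Rational(257, 6) ≈ 42.833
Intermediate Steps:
Function('t')(S, P) = Add(1, S) (Function('t')(S, P) = Add(S, Mul(-1, -1)) = Add(S, 1) = Add(1, S))
Mul(771, Pow(Function('t')(17, -26), -1)) = Mul(771, Pow(Add(1, 17), -1)) = Mul(771, Pow(18, -1)) = Mul(771, Rational(1, 18)) = Rational(257, 6)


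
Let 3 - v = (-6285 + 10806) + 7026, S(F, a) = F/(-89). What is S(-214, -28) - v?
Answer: 1027630/89 ≈ 11546.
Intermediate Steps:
S(F, a) = -F/89 (S(F, a) = F*(-1/89) = -F/89)
v = -11544 (v = 3 - ((-6285 + 10806) + 7026) = 3 - (4521 + 7026) = 3 - 1*11547 = 3 - 11547 = -11544)
S(-214, -28) - v = -1/89*(-214) - 1*(-11544) = 214/89 + 11544 = 1027630/89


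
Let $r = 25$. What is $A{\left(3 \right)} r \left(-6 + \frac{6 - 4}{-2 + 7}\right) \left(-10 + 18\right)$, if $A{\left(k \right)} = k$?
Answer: $-3360$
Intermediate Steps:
$A{\left(3 \right)} r \left(-6 + \frac{6 - 4}{-2 + 7}\right) \left(-10 + 18\right) = 3 \cdot 25 \left(-6 + \frac{6 - 4}{-2 + 7}\right) \left(-10 + 18\right) = 75 \left(-6 + \frac{2}{5}\right) 8 = 75 \left(\left(- \frac{28}{5}\right) 8\right) = 75 \left(- \frac{224}{5}\right) = -3360$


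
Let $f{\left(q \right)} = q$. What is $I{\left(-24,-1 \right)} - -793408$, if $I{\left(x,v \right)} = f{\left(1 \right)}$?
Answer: $793409$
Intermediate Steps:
$I{\left(x,v \right)} = 1$
$I{\left(-24,-1 \right)} - -793408 = 1 - -793408 = 1 + 793408 = 793409$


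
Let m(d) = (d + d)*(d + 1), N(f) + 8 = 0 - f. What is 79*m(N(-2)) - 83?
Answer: 4657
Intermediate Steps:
N(f) = -8 - f (N(f) = -8 + (0 - f) = -8 - f)
m(d) = 2*d*(1 + d) (m(d) = (2*d)*(1 + d) = 2*d*(1 + d))
79*m(N(-2)) - 83 = 79*(2*(-8 - 1*(-2))*(1 + (-8 - 1*(-2)))) - 83 = 79*(2*(-8 + 2)*(1 + (-8 + 2))) - 83 = 79*(2*(-6)*(1 - 6)) - 83 = 79*(2*(-6)*(-5)) - 83 = 79*60 - 83 = 4740 - 83 = 4657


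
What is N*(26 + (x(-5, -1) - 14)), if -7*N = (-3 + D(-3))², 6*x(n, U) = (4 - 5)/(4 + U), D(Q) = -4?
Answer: -1505/18 ≈ -83.611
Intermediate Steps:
x(n, U) = -1/(6*(4 + U)) (x(n, U) = ((4 - 5)/(4 + U))/6 = (-1/(4 + U))/6 = -1/(6*(4 + U)))
N = -7 (N = -(-3 - 4)²/7 = -⅐*(-7)² = -⅐*49 = -7)
N*(26 + (x(-5, -1) - 14)) = -7*(26 + (-1/(24 + 6*(-1)) - 14)) = -7*(26 + (-1/(24 - 6) - 14)) = -7*(26 + (-1/18 - 14)) = -7*(26 - 253/18) = -7*215/18 = -1505/18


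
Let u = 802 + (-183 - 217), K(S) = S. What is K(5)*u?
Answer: 2010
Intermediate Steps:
u = 402 (u = 802 - 400 = 402)
K(5)*u = 5*402 = 2010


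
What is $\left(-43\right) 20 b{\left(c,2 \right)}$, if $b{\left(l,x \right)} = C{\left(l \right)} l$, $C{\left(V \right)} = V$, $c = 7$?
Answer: $-42140$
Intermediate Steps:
$b{\left(l,x \right)} = l^{2}$ ($b{\left(l,x \right)} = l l = l^{2}$)
$\left(-43\right) 20 b{\left(c,2 \right)} = \left(-43\right) 20 \cdot 7^{2} = \left(-860\right) 49 = -42140$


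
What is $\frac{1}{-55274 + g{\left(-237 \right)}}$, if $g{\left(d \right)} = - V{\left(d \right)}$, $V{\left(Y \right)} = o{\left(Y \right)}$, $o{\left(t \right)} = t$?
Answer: $- \frac{1}{55037} \approx -1.817 \cdot 10^{-5}$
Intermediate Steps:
$V{\left(Y \right)} = Y$
$g{\left(d \right)} = - d$
$\frac{1}{-55274 + g{\left(-237 \right)}} = \frac{1}{-55274 - -237} = \frac{1}{-55274 + 237} = \frac{1}{-55037} = - \frac{1}{55037}$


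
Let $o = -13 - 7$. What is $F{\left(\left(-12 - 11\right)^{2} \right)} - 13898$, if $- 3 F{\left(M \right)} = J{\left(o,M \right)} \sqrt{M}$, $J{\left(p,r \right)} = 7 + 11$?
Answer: $-14036$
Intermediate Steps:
$o = -20$
$J{\left(p,r \right)} = 18$
$F{\left(M \right)} = - 6 \sqrt{M}$ ($F{\left(M \right)} = - \frac{18 \sqrt{M}}{3} = - 6 \sqrt{M}$)
$F{\left(\left(-12 - 11\right)^{2} \right)} - 13898 = - 6 \sqrt{\left(-12 - 11\right)^{2}} - 13898 = - 6 \sqrt{\left(-23\right)^{2}} - 13898 = - 6 \sqrt{529} - 13898 = \left(-6\right) 23 - 13898 = -138 - 13898 = -14036$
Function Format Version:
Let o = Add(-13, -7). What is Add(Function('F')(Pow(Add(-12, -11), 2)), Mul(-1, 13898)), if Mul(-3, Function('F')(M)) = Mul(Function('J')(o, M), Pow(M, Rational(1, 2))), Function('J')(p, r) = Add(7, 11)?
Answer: -14036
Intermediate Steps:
o = -20
Function('J')(p, r) = 18
Function('F')(M) = Mul(-6, Pow(M, Rational(1, 2))) (Function('F')(M) = Mul(Rational(-1, 3), Mul(18, Pow(M, Rational(1, 2)))) = Mul(-6, Pow(M, Rational(1, 2))))
Add(Function('F')(Pow(Add(-12, -11), 2)), Mul(-1, 13898)) = Add(Mul(-6, Pow(Pow(Add(-12, -11), 2), Rational(1, 2))), Mul(-1, 13898)) = Add(Mul(-6, Pow(Pow(-23, 2), Rational(1, 2))), -13898) = Add(Mul(-6, Pow(529, Rational(1, 2))), -13898) = Add(Mul(-6, 23), -13898) = Add(-138, -13898) = -14036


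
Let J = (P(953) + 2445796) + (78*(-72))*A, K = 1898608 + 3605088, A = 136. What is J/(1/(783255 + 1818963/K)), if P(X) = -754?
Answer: 3623800088644357419/2751848 ≈ 1.3169e+12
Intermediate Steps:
K = 5503696
J = 1681266 (J = (-754 + 2445796) + (78*(-72))*136 = 2445042 - 5616*136 = 2445042 - 763776 = 1681266)
J/(1/(783255 + 1818963/K)) = 1681266/(1/(783255 + 1818963/5503696)) = 1681266/(1/(4310799229443/5503696)) = 1681266/(5503696/4310799229443) = 1681266*(4310799229443/5503696) = 3623800088644357419/2751848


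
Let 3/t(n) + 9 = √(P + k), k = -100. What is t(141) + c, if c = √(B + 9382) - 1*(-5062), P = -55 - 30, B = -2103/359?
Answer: 1346465/266 + √1208406565/359 - 3*I*√185/266 ≈ 5158.7 - 0.1534*I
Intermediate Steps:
B = -2103/359 (B = -2103*1/359 = -2103/359 ≈ -5.8579)
P = -85
t(n) = 3/(-9 + I*√185) (t(n) = 3/(-9 + √(-85 - 100)) = 3/(-9 + √(-185)) = 3/(-9 + I*√185))
c = 5062 + √1208406565/359 (c = √(-2103/359 + 9382) - 1*(-5062) = √(3366035/359) + 5062 = √1208406565/359 + 5062 = 5062 + √1208406565/359 ≈ 5158.8)
t(141) + c = (-27/266 - 3*I*√185/266) + (5062 + √1208406565/359) = 1346465/266 + √1208406565/359 - 3*I*√185/266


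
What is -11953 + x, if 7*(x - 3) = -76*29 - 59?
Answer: -85913/7 ≈ -12273.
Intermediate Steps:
x = -2242/7 (x = 3 + (-76*29 - 59)/7 = 3 + (-2204 - 59)/7 = 3 + (⅐)*(-2263) = 3 - 2263/7 = -2242/7 ≈ -320.29)
-11953 + x = -11953 - 2242/7 = -85913/7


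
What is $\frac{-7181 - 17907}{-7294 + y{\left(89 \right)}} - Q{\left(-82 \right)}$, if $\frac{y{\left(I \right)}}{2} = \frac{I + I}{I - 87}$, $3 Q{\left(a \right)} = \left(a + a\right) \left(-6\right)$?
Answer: $- \frac{577240}{1779} \approx -324.47$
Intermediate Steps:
$Q{\left(a \right)} = - 4 a$ ($Q{\left(a \right)} = \frac{\left(a + a\right) \left(-6\right)}{3} = \frac{2 a \left(-6\right)}{3} = \frac{\left(-12\right) a}{3} = - 4 a$)
$y{\left(I \right)} = \frac{4 I}{-87 + I}$ ($y{\left(I \right)} = 2 \frac{I + I}{I - 87} = 2 \frac{2 I}{-87 + I} = \frac{4 I}{-87 + I}$)
$\frac{-7181 - 17907}{-7294 + y{\left(89 \right)}} - Q{\left(-82 \right)} = \frac{-7181 - 17907}{-7294 + 4 \cdot 89 \frac{1}{-87 + 89}} - \left(-4\right) \left(-82\right) = - \frac{25088}{-7294 + 4 \cdot 89 \cdot \frac{1}{2}} - 328 = - \frac{25088}{-7294 + 178} - 328 = - \frac{25088}{-7116} - 328 = \left(-25088\right) \left(- \frac{1}{7116}\right) - 328 = \frac{6272}{1779} - 328 = - \frac{577240}{1779}$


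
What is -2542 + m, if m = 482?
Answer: -2060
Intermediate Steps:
-2542 + m = -2542 + 482 = -2060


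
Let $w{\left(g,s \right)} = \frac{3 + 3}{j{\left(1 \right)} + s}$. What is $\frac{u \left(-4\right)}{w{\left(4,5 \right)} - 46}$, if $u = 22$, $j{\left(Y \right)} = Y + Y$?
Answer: $\frac{154}{79} \approx 1.9494$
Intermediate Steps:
$j{\left(Y \right)} = 2 Y$
$w{\left(g,s \right)} = \frac{6}{2 + s}$ ($w{\left(g,s \right)} = \frac{3 + 3}{2 \cdot 1 + s} = \frac{6}{2 + s}$)
$\frac{u \left(-4\right)}{w{\left(4,5 \right)} - 46} = \frac{22 \left(-4\right)}{\frac{6}{2 + 5} - 46} = - \frac{88}{\frac{6}{7} - 46} = - \frac{88}{- \frac{316}{7}} = \left(-88\right) \left(- \frac{7}{316}\right) = \frac{154}{79}$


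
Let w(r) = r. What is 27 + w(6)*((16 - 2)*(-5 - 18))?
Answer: -1905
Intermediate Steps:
27 + w(6)*((16 - 2)*(-5 - 18)) = 27 + 6*((16 - 2)*(-5 - 18)) = 27 + 6*(14*(-23)) = 27 + 6*(-322) = 27 - 1932 = -1905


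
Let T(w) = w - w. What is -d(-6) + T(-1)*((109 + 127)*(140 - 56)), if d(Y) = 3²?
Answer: -9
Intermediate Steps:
T(w) = 0
d(Y) = 9
-d(-6) + T(-1)*((109 + 127)*(140 - 56)) = -1*9 + 0*((109 + 127)*(140 - 56)) = -9 + 0*(236*84) = -9 + 0*19824 = -9 + 0 = -9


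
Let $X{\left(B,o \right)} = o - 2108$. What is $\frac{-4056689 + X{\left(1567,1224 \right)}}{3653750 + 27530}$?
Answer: $- \frac{4057573}{3681280} \approx -1.1022$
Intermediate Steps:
$X{\left(B,o \right)} = -2108 + o$
$\frac{-4056689 + X{\left(1567,1224 \right)}}{3653750 + 27530} = \frac{-4056689 + \left(-2108 + 1224\right)}{3653750 + 27530} = \frac{-4056689 - 884}{3681280} = \left(-4057573\right) \frac{1}{3681280} = - \frac{4057573}{3681280}$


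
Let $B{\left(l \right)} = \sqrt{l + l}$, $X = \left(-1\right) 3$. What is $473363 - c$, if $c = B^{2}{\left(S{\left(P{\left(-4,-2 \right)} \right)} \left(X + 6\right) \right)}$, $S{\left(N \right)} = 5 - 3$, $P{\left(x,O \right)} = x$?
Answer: $473351$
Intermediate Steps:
$S{\left(N \right)} = 2$ ($S{\left(N \right)} = 5 - 3 = 2$)
$X = -3$
$B{\left(l \right)} = \sqrt{2} \sqrt{l}$ ($B{\left(l \right)} = \sqrt{2 l} = \sqrt{2} \sqrt{l}$)
$c = 12$ ($c = \left(\sqrt{2} \sqrt{2 \left(-3 + 6\right)}\right)^{2} = \left(\sqrt{2} \sqrt{2 \cdot 3}\right)^{2} = \left(\sqrt{2} \sqrt{6}\right)^{2} = \left(2 \sqrt{3}\right)^{2} = 12$)
$473363 - c = 473363 - 12 = 473351$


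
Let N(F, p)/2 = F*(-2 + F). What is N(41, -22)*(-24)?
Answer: -76752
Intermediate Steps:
N(F, p) = 2*F*(-2 + F) (N(F, p) = 2*(F*(-2 + F)) = 2*F*(-2 + F))
N(41, -22)*(-24) = (2*41*(-2 + 41))*(-24) = (2*41*39)*(-24) = 3198*(-24) = -76752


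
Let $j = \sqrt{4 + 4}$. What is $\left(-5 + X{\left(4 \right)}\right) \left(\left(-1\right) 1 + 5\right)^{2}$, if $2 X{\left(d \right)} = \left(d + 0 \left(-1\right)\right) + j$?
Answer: $-48 + 16 \sqrt{2} \approx -25.373$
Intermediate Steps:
$j = 2 \sqrt{2}$ ($j = \sqrt{8} = 2 \sqrt{2} \approx 2.8284$)
$X{\left(d \right)} = \sqrt{2} + \frac{d}{2}$ ($X{\left(d \right)} = \frac{\left(d + 0 \left(-1\right)\right) + 2 \sqrt{2}}{2} = \frac{\left(d + 0\right) + 2 \sqrt{2}}{2} = \frac{d + 2 \sqrt{2}}{2} = \sqrt{2} + \frac{d}{2}$)
$\left(-5 + X{\left(4 \right)}\right) \left(\left(-1\right) 1 + 5\right)^{2} = \left(-5 + \left(\sqrt{2} + \frac{1}{2} \cdot 4\right)\right) \left(\left(-1\right) 1 + 5\right)^{2} = \left(-5 + \left(\sqrt{2} + 2\right)\right) \left(-1 + 5\right)^{2} = \left(-5 + \left(2 + \sqrt{2}\right)\right) 4^{2} = \left(-3 + \sqrt{2}\right) 16 = -48 + 16 \sqrt{2}$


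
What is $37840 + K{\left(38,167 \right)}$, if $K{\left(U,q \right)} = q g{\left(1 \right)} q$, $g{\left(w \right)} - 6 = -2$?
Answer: $149396$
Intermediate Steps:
$g{\left(w \right)} = 4$ ($g{\left(w \right)} = 6 - 2 = 4$)
$K{\left(U,q \right)} = 4 q^{2}$ ($K{\left(U,q \right)} = q 4 q = 4 q q = 4 q^{2}$)
$37840 + K{\left(38,167 \right)} = 37840 + 4 \cdot 167^{2} = 37840 + 4 \cdot 27889 = 37840 + 111556 = 149396$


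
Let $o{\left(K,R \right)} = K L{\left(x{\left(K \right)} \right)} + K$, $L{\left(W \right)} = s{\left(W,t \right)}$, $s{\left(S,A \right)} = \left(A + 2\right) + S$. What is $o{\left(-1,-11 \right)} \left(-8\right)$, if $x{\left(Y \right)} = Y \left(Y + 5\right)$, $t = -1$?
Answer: $-16$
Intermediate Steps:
$x{\left(Y \right)} = Y \left(5 + Y\right)$
$s{\left(S,A \right)} = 2 + A + S$ ($s{\left(S,A \right)} = \left(2 + A\right) + S = 2 + A + S$)
$L{\left(W \right)} = 1 + W$ ($L{\left(W \right)} = 2 - 1 + W = 1 + W$)
$o{\left(K,R \right)} = K + K \left(1 + K \left(5 + K\right)\right)$ ($o{\left(K,R \right)} = K \left(1 + K \left(5 + K\right)\right) + K = K + K \left(1 + K \left(5 + K\right)\right)$)
$o{\left(-1,-11 \right)} \left(-8\right) = - (2 - \left(5 - 1\right)) \left(-8\right) = - (2 - 4) \left(-8\right) = \left(-1\right) \left(-2\right) \left(-8\right) = 2 \left(-8\right) = -16$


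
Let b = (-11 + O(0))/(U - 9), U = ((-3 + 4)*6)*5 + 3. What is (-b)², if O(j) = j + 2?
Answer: 9/64 ≈ 0.14063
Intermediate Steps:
O(j) = 2 + j
U = 33 (U = (1*6)*5 + 3 = 6*5 + 3 = 30 + 3 = 33)
b = -3/8 (b = (-11 + (2 + 0))/(33 - 9) = (-11 + 2)/24 = -9*1/24 = -3/8 ≈ -0.37500)
(-b)² = (-1*(-3/8))² = (3/8)² = 9/64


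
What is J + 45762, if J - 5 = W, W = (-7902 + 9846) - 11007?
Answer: 36704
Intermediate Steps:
W = -9063 (W = 1944 - 11007 = -9063)
J = -9058 (J = 5 - 9063 = -9058)
J + 45762 = -9058 + 45762 = 36704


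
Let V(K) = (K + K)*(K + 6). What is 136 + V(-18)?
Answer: 568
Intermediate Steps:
V(K) = 2*K*(6 + K) (V(K) = (2*K)*(6 + K) = 2*K*(6 + K))
136 + V(-18) = 136 + 2*(-18)*(6 - 18) = 136 + 2*(-18)*(-12) = 136 + 432 = 568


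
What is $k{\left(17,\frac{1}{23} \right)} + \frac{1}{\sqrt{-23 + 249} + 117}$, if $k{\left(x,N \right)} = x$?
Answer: $\frac{228988}{13463} - \frac{\sqrt{226}}{13463} \approx 17.008$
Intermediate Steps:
$k{\left(17,\frac{1}{23} \right)} + \frac{1}{\sqrt{-23 + 249} + 117} = 17 + \frac{1}{\sqrt{-23 + 249} + 117} = 17 + \frac{1}{\sqrt{226} + 117} = 17 + \frac{1}{117 + \sqrt{226}}$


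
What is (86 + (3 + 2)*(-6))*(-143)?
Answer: -8008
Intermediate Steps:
(86 + (3 + 2)*(-6))*(-143) = (86 + 5*(-6))*(-143) = (86 - 30)*(-143) = 56*(-143) = -8008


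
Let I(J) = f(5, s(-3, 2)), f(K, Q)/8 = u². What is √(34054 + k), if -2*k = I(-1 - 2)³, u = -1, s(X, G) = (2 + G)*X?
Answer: √33798 ≈ 183.84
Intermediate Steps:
s(X, G) = X*(2 + G)
f(K, Q) = 8 (f(K, Q) = 8*(-1)² = 8*1 = 8)
I(J) = 8
k = -256 (k = -½*8³ = -½*512 = -256)
√(34054 + k) = √(34054 - 256) = √33798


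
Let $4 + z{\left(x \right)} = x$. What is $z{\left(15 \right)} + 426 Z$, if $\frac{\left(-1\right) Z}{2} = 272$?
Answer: $-231733$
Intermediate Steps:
$Z = -544$ ($Z = \left(-2\right) 272 = -544$)
$z{\left(x \right)} = -4 + x$
$z{\left(15 \right)} + 426 Z = \left(-4 + 15\right) + 426 \left(-544\right) = 11 - 231744 = -231733$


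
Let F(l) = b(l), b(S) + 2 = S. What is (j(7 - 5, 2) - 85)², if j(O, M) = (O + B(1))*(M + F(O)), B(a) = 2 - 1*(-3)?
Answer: 5041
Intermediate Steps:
B(a) = 5 (B(a) = 2 + 3 = 5)
b(S) = -2 + S
F(l) = -2 + l
j(O, M) = (5 + O)*(-2 + M + O) (j(O, M) = (O + 5)*(M + (-2 + O)) = (5 + O)*(-2 + M + O))
(j(7 - 5, 2) - 85)² = ((-10 + (7 - 5)² + 3*(7 - 5) + 5*2 + 2*(7 - 5)) - 85)² = ((-10 + 2² + 3*2 + 10 + 2*2) - 85)² = ((-10 + 4 + 6 + 10 + 4) - 85)² = (14 - 85)² = (-71)² = 5041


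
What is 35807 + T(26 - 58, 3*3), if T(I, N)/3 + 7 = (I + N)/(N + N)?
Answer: 214693/6 ≈ 35782.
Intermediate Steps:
T(I, N) = -21 + 3*(I + N)/(2*N) (T(I, N) = -21 + 3*((I + N)/(N + N)) = -21 + 3*((I + N)/((2*N))) = -21 + 3*((I + N)*(1/(2*N))) = -21 + 3*((I + N)/(2*N)) = -21 + 3*(I + N)/(2*N))
35807 + T(26 - 58, 3*3) = 35807 + 3*((26 - 58) - 39*3)/(2*((3*3))) = 35807 + (3/2)*(-32 - 13*9)/9 = 35807 + (3/2)*(1/9)*(-32 - 117) = 35807 + (3/2)*(1/9)*(-149) = 35807 - 149/6 = 214693/6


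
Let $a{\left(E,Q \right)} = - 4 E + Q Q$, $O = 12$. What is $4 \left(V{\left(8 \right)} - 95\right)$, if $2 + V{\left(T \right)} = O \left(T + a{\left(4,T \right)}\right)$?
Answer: $2300$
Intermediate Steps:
$a{\left(E,Q \right)} = Q^{2} - 4 E$ ($a{\left(E,Q \right)} = - 4 E + Q^{2} = Q^{2} - 4 E$)
$V{\left(T \right)} = -194 + 12 T + 12 T^{2}$ ($V{\left(T \right)} = -2 + 12 \left(T + \left(T^{2} - 16\right)\right) = -2 + 12 \left(T + \left(-16 + T^{2}\right)\right) = -2 + 12 \left(-16 + T + T^{2}\right) = -2 + \left(-192 + 12 T + 12 T^{2}\right) = -194 + 12 T + 12 T^{2}$)
$4 \left(V{\left(8 \right)} - 95\right) = 4 \left(\left(-194 + 12 \cdot 8 + 12 \cdot 8^{2}\right) - 95\right) = 4 \left(\left(-194 + 96 + 12 \cdot 64\right) - 95\right) = 4 \left(\left(-194 + 96 + 768\right) - 95\right) = 4 \left(670 - 95\right) = 4 \cdot 575 = 2300$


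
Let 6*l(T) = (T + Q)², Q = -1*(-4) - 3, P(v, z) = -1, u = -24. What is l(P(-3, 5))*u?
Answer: 0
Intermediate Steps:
Q = 1 (Q = 4 - 3 = 1)
l(T) = (1 + T)²/6 (l(T) = (T + 1)²/6 = (1 + T)²/6)
l(P(-3, 5))*u = ((1 - 1)²/6)*(-24) = ((⅙)*0²)*(-24) = ((⅙)*0)*(-24) = 0*(-24) = 0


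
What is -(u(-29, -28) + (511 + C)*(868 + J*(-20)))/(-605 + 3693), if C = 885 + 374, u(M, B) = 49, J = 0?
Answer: -1536409/3088 ≈ -497.54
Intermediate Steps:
C = 1259
-(u(-29, -28) + (511 + C)*(868 + J*(-20)))/(-605 + 3693) = -(49 + (511 + 1259)*(868 + 0*(-20)))/(-605 + 3693) = -(49 + 1770*(868 + 0))/3088 = -(49 + 1770*868)/3088 = -(49 + 1536360)/3088 = -1536409/3088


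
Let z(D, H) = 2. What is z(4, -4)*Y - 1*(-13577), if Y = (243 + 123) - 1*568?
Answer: 13173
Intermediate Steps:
Y = -202 (Y = 366 - 568 = -202)
z(4, -4)*Y - 1*(-13577) = 2*(-202) - 1*(-13577) = -404 + 13577 = 13173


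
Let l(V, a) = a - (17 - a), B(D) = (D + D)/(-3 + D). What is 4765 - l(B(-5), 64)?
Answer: 4654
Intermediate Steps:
B(D) = 2*D/(-3 + D) (B(D) = (2*D)/(-3 + D) = 2*D/(-3 + D))
l(V, a) = -17 + 2*a (l(V, a) = a + (-17 + a) = -17 + 2*a)
4765 - l(B(-5), 64) = 4765 - (-17 + 2*64) = 4765 - (-17 + 128) = 4765 - 1*111 = 4765 - 111 = 4654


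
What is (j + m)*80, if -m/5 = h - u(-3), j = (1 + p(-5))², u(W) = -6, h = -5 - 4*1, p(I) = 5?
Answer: 4080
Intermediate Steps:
h = -9 (h = -5 - 4 = -9)
j = 36 (j = (1 + 5)² = 6² = 36)
m = 15 (m = -5*(-9 - 1*(-6)) = -5*(-9 + 6) = -5*(-3) = 15)
(j + m)*80 = (36 + 15)*80 = 51*80 = 4080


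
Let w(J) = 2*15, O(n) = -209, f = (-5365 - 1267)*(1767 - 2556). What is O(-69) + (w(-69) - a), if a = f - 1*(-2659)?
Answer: -5235486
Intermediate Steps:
f = 5232648 (f = -6632*(-789) = 5232648)
w(J) = 30
a = 5235307 (a = 5232648 - 1*(-2659) = 5232648 + 2659 = 5235307)
O(-69) + (w(-69) - a) = -209 + (30 - 1*5235307) = -209 + (30 - 5235307) = -209 - 5235277 = -5235486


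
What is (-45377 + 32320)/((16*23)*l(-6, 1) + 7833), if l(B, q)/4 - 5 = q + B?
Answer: -13057/7833 ≈ -1.6669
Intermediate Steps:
l(B, q) = 20 + 4*B + 4*q (l(B, q) = 20 + 4*(q + B) = 20 + 4*(B + q) = 20 + (4*B + 4*q) = 20 + 4*B + 4*q)
(-45377 + 32320)/((16*23)*l(-6, 1) + 7833) = (-45377 + 32320)/((16*23)*(20 + 4*(-6) + 4*1) + 7833) = -13057/(368*(20 - 24 + 4) + 7833) = -13057/(368*0 + 7833) = -13057/(0 + 7833) = -13057/7833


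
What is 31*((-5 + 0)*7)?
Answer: -1085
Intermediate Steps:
31*((-5 + 0)*7) = 31*(-5*7) = 31*(-35) = -1085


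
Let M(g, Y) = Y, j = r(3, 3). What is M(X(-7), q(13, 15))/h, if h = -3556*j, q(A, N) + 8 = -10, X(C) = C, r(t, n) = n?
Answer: 3/1778 ≈ 0.0016873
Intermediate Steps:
j = 3
q(A, N) = -18 (q(A, N) = -8 - 10 = -18)
h = -10668 (h = -3556*3 = -10668)
M(X(-7), q(13, 15))/h = -18/(-10668) = -18*(-1/10668) = 3/1778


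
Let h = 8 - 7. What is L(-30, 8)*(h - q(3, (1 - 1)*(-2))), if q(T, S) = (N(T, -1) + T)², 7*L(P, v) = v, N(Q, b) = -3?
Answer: 8/7 ≈ 1.1429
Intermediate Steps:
L(P, v) = v/7
h = 1
q(T, S) = (-3 + T)²
L(-30, 8)*(h - q(3, (1 - 1)*(-2))) = ((⅐)*8)*(1 - (-3 + 3)²) = 8*(1 - 1*0²)/7 = 8*(1 - 1*0)/7 = 8*(1 + 0)/7 = (8/7)*1 = 8/7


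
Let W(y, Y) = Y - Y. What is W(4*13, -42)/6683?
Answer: 0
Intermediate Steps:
W(y, Y) = 0
W(4*13, -42)/6683 = 0/6683 = 0*(1/6683) = 0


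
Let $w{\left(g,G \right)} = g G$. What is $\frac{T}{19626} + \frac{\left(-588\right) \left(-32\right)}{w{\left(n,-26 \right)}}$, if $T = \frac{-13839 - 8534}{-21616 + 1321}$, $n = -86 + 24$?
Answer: $\frac{1873657703999}{160518797010} \approx 11.673$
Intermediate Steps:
$n = -62$
$T = \frac{22373}{20295}$ ($T = - \frac{22373}{-20295} = \left(-22373\right) \left(- \frac{1}{20295}\right) = \frac{22373}{20295} \approx 1.1024$)
$w{\left(g,G \right)} = G g$
$\frac{T}{19626} + \frac{\left(-588\right) \left(-32\right)}{w{\left(n,-26 \right)}} = \frac{22373}{20295 \cdot 19626} + \frac{\left(-588\right) \left(-32\right)}{\left(-26\right) \left(-62\right)} = \frac{22373}{20295} \cdot \frac{1}{19626} + \frac{18816}{1612} = \frac{22373}{398309670} + 18816 \cdot \frac{1}{1612} = \frac{22373}{398309670} + \frac{4704}{403} = \frac{1873657703999}{160518797010}$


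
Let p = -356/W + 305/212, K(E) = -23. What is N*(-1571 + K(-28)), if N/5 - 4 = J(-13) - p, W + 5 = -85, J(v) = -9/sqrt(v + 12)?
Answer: 10600897/954 - 71730*I ≈ 11112.0 - 71730.0*I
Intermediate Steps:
J(v) = -9/sqrt(12 + v)
W = -90 (W = -5 - 85 = -90)
p = 51461/9540 (p = -356/(-90) + 305/212 = -356*(-1/90) + 305*(1/212) = 178/45 + 305/212 = 51461/9540 ≈ 5.3942)
N = -13301/1908 + 45*I (N = 20 + 5*(-9/sqrt(12 - 13) - 1*51461/9540) = 20 + 5*(-(-9)*I - 51461/9540) = 20 + 5*(9*I - 51461/9540) = 20 + 5*(-51461/9540 + 9*I) = 20 + (-51461/1908 + 45*I) = -13301/1908 + 45*I ≈ -6.9712 + 45.0*I)
N*(-1571 + K(-28)) = (-13301/1908 + 45*I)*(-1571 - 23) = (-13301/1908 + 45*I)*(-1594) = 10600897/954 - 71730*I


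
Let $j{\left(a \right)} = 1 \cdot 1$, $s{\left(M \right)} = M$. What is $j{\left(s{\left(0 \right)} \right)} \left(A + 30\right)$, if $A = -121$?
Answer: $-91$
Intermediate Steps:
$j{\left(a \right)} = 1$
$j{\left(s{\left(0 \right)} \right)} \left(A + 30\right) = 1 \left(-121 + 30\right) = 1 \left(-91\right) = -91$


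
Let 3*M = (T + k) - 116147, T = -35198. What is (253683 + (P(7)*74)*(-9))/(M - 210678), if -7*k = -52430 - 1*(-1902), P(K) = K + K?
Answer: -5131539/5433125 ≈ -0.94449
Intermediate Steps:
P(K) = 2*K
k = 50528/7 (k = -(-52430 - 1*(-1902))/7 = -(-52430 + 1902)/7 = -⅐*(-50528) = 50528/7 ≈ 7218.3)
M = -1008887/21 (M = ((-35198 + 50528/7) - 116147)/3 = (-195858/7 - 116147)/3 = (⅓)*(-1008887/7) = -1008887/21 ≈ -48042.)
(253683 + (P(7)*74)*(-9))/(M - 210678) = (253683 + ((2*7)*74)*(-9))/(-1008887/21 - 210678) = (253683 + (14*74)*(-9))/(-5433125/21) = (253683 + 1036*(-9))*(-21/5433125) = (253683 - 9324)*(-21/5433125) = 244359*(-21/5433125) = -5131539/5433125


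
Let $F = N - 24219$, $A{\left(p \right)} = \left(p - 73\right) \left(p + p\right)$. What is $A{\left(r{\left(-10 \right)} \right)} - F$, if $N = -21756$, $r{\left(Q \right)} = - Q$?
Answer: $44715$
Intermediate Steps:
$A{\left(p \right)} = 2 p \left(-73 + p\right)$ ($A{\left(p \right)} = \left(-73 + p\right) 2 p = 2 p \left(-73 + p\right)$)
$F = -45975$ ($F = -21756 - 24219 = -45975$)
$A{\left(r{\left(-10 \right)} \right)} - F = 2 \left(\left(-1\right) \left(-10\right)\right) \left(-73 - -10\right) - -45975 = 2 \cdot 10 \left(-73 + 10\right) + 45975 = 2 \cdot 10 \left(-63\right) + 45975 = -1260 + 45975 = 44715$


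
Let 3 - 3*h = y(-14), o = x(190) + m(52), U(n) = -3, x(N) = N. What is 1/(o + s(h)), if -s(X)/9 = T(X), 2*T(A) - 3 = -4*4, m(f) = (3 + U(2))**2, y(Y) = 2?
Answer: 2/497 ≈ 0.0040241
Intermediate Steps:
m(f) = 0 (m(f) = (3 - 3)**2 = 0**2 = 0)
T(A) = -13/2 (T(A) = 3/2 + (-4*4)/2 = 3/2 + (1/2)*(-16) = 3/2 - 8 = -13/2)
o = 190 (o = 190 + 0 = 190)
h = 1/3 (h = 1 - 1/3*2 = 1 - 2/3 = 1/3 ≈ 0.33333)
s(X) = 117/2 (s(X) = -9*(-13/2) = 117/2)
1/(o + s(h)) = 1/(190 + 117/2) = 1/(497/2) = 2/497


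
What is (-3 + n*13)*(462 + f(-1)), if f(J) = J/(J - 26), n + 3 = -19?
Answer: -3605275/27 ≈ -1.3353e+5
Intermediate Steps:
n = -22 (n = -3 - 19 = -22)
f(J) = J/(-26 + J)
(-3 + n*13)*(462 + f(-1)) = (-3 - 22*13)*(462 - 1/(-26 - 1)) = (-3 - 286)*(462 - 1/(-27)) = -289*(462 - 1*(-1/27)) = -289*(462 + 1/27) = -289*12475/27 = -3605275/27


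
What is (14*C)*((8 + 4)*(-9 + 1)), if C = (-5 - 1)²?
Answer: -48384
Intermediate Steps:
C = 36 (C = (-6)² = 36)
(14*C)*((8 + 4)*(-9 + 1)) = (14*36)*((8 + 4)*(-9 + 1)) = 504*(12*(-8)) = 504*(-96) = -48384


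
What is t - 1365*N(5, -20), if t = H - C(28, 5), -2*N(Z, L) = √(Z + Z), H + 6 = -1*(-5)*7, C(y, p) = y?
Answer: 1 + 1365*√10/2 ≈ 2159.3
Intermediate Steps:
H = 29 (H = -6 - 1*(-5)*7 = -6 + 5*7 = -6 + 35 = 29)
N(Z, L) = -√2*√Z/2 (N(Z, L) = -√(Z + Z)/2 = -√2*√Z/2)
t = 1 (t = 29 - 1*28 = 29 - 28 = 1)
t - 1365*N(5, -20) = 1 - (-1365)*√2*√5/2 = 1 - (-1365)*√10/2 = 1 + 1365*√10/2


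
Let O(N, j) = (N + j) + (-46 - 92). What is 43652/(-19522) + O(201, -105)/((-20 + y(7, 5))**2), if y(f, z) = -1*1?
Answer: -477868/204981 ≈ -2.3313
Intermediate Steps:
y(f, z) = -1
O(N, j) = -138 + N + j (O(N, j) = (N + j) - 138 = -138 + N + j)
43652/(-19522) + O(201, -105)/((-20 + y(7, 5))**2) = 43652/(-19522) + (-138 + 201 - 105)/((-20 - 1)**2) = 43652*(-1/19522) - 42/((-21)**2) = -21826/9761 - 42/441 = -21826/9761 - 42*1/441 = -21826/9761 - 2/21 = -477868/204981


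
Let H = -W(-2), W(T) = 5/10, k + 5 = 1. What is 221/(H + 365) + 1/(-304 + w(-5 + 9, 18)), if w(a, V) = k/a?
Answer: 134081/222345 ≈ 0.60303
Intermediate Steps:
k = -4 (k = -5 + 1 = -4)
W(T) = 1/2 (W(T) = 5*(1/10) = 1/2)
H = -1/2 (H = -1*1/2 = -1/2 ≈ -0.50000)
w(a, V) = -4/a
221/(H + 365) + 1/(-304 + w(-5 + 9, 18)) = 221/(-1/2 + 365) + 1/(-304 - 4/(-5 + 9)) = 221/(729/2) + 1/(-304 - 4/4) = (2/729)*221 + 1/(-304 - 4*1/4) = 442/729 + 1/(-304 - 1) = 442/729 + 1/(-305) = 442/729 - 1/305 = 134081/222345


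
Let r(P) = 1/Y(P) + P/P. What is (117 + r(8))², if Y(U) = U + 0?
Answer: 893025/64 ≈ 13954.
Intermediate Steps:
Y(U) = U
r(P) = 1 + 1/P (r(P) = 1/P + P/P = 1/P + 1 = 1 + 1/P)
(117 + r(8))² = (117 + (1 + 8)/8)² = (117 + (⅛)*9)² = (117 + 9/8)² = (945/8)² = 893025/64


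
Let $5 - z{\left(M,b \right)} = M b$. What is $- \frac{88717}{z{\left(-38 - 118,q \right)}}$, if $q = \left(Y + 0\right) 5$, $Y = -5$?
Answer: $\frac{88717}{3895} \approx 22.777$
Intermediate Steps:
$q = -25$ ($q = \left(-5 + 0\right) 5 = \left(-5\right) 5 = -25$)
$z{\left(M,b \right)} = 5 - M b$
$- \frac{88717}{z{\left(-38 - 118,q \right)}} = - \frac{88717}{5 - \left(-38 - 118\right) \left(-25\right)} = - \frac{88717}{5 - \left(-156\right) \left(-25\right)} = - \frac{88717}{5 - 3900} = - \frac{88717}{-3895} = \left(-88717\right) \left(- \frac{1}{3895}\right) = \frac{88717}{3895}$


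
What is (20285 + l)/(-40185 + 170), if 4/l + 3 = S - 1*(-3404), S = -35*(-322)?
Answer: -297601239/587060065 ≈ -0.50694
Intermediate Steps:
S = 11270
l = 4/14671 (l = 4/(-3 + (11270 - 1*(-3404))) = 4/(-3 + (11270 + 3404)) = 4/(-3 + 14674) = 4/14671 ≈ 0.00027265)
(20285 + l)/(-40185 + 170) = (20285 + 4/14671)/(-40185 + 170) = (297601239/14671)/(-40015) = (297601239/14671)*(-1/40015) = -297601239/587060065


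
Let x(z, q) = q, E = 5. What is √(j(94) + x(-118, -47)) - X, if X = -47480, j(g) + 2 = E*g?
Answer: 47480 + √421 ≈ 47501.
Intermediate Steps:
j(g) = -2 + 5*g
√(j(94) + x(-118, -47)) - X = √((-2 + 5*94) - 47) - 1*(-47480) = √((-2 + 470) - 47) + 47480 = √(468 - 47) + 47480 = √421 + 47480 = 47480 + √421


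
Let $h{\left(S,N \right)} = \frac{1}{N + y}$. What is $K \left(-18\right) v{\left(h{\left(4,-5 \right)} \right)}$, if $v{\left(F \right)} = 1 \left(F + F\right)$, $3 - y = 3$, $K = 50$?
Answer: $360$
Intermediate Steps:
$y = 0$ ($y = 3 - 3 = 0$)
$h{\left(S,N \right)} = \frac{1}{N}$ ($h{\left(S,N \right)} = \frac{1}{N + 0} = \frac{1}{N}$)
$v{\left(F \right)} = 2 F$ ($v{\left(F \right)} = 1 \cdot 2 F = 2 F$)
$K \left(-18\right) v{\left(h{\left(4,-5 \right)} \right)} = 50 \left(-18\right) \frac{2}{-5} = - 900 \cdot 2 \left(- \frac{1}{5}\right) = \left(-900\right) \left(- \frac{2}{5}\right) = 360$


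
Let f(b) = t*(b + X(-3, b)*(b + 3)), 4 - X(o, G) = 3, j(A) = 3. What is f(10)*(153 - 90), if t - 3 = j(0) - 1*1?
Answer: 7245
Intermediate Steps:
X(o, G) = 1 (X(o, G) = 4 - 1*3 = 4 - 3 = 1)
t = 5 (t = 3 + (3 - 1*1) = 3 + (3 - 1) = 3 + 2 = 5)
f(b) = 15 + 10*b (f(b) = 5*(b + 1*(b + 3)) = 5*(b + 1*(3 + b)) = 5*(b + (3 + b)) = 5*(3 + 2*b) = 15 + 10*b)
f(10)*(153 - 90) = (15 + 10*10)*(153 - 90) = (15 + 100)*63 = 115*63 = 7245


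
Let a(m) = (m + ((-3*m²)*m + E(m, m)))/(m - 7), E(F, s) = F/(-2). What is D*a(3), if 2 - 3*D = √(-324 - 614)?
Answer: 53/4 - 53*I*√938/8 ≈ 13.25 - 202.9*I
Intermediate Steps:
E(F, s) = -F/2 (E(F, s) = F*(-½) = -F/2)
D = ⅔ - I*√938/3 (D = ⅔ - √(-324 - 614)/3 = ⅔ - I*√938/3 ≈ 0.66667 - 10.209*I)
a(m) = (m/2 - 3*m³)/(-7 + m) (a(m) = (m + ((-3*m²)*m - m/2))/(m - 7) = (m + (-3*m³ - m/2))/(-7 + m) = (m/2 - 3*m³)/(-7 + m))
D*a(3) = (⅔ - I*√938/3)*((3 - 6*3³)/(-14 + 2*3)) = (⅔ - I*√938/3)*((3 - 6*27)/(-14 + 6)) = (⅔ - I*√938/3)*((3 - 162)/(-8)) = (⅔ - I*√938/3)*(-⅛*(-159)) = (⅔ - I*√938/3)*(159/8) = 53/4 - 53*I*√938/8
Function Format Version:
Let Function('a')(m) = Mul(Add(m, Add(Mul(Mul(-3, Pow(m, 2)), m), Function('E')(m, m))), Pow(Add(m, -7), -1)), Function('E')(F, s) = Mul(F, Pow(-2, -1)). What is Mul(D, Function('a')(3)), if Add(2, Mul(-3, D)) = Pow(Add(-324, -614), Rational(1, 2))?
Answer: Add(Rational(53, 4), Mul(Rational(-53, 8), I, Pow(938, Rational(1, 2)))) ≈ Add(13.250, Mul(-202.90, I))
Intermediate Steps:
Function('E')(F, s) = Mul(Rational(-1, 2), F) (Function('E')(F, s) = Mul(F, Rational(-1, 2)) = Mul(Rational(-1, 2), F))
D = Add(Rational(2, 3), Mul(Rational(-1, 3), I, Pow(938, Rational(1, 2)))) (D = Add(Rational(2, 3), Mul(Rational(-1, 3), Pow(Add(-324, -614), Rational(1, 2)))) = Add(Rational(2, 3), Mul(Rational(-1, 3), Pow(-938, Rational(1, 2)))) = Add(Rational(2, 3), Mul(Rational(-1, 3), Mul(I, Pow(938, Rational(1, 2))))) = Add(Rational(2, 3), Mul(Rational(-1, 3), I, Pow(938, Rational(1, 2)))) ≈ Add(0.66667, Mul(-10.209, I)))
Function('a')(m) = Mul(Pow(Add(-7, m), -1), Add(Mul(Rational(1, 2), m), Mul(-3, Pow(m, 3)))) (Function('a')(m) = Mul(Add(m, Add(Mul(Mul(-3, Pow(m, 2)), m), Mul(Rational(-1, 2), m))), Pow(Add(m, -7), -1)) = Mul(Add(m, Add(Mul(-3, Pow(m, 3)), Mul(Rational(-1, 2), m))), Pow(Add(-7, m), -1)) = Mul(Add(Mul(Rational(1, 2), m), Mul(-3, Pow(m, 3))), Pow(Add(-7, m), -1)) = Mul(Pow(Add(-7, m), -1), Add(Mul(Rational(1, 2), m), Mul(-3, Pow(m, 3)))))
Mul(D, Function('a')(3)) = Mul(Add(Rational(2, 3), Mul(Rational(-1, 3), I, Pow(938, Rational(1, 2)))), Mul(Pow(Add(-14, Mul(2, 3)), -1), Add(3, Mul(-6, Pow(3, 3))))) = Mul(Add(Rational(2, 3), Mul(Rational(-1, 3), I, Pow(938, Rational(1, 2)))), Mul(Pow(Add(-14, 6), -1), Add(3, Mul(-6, 27)))) = Mul(Add(Rational(2, 3), Mul(Rational(-1, 3), I, Pow(938, Rational(1, 2)))), Mul(Pow(-8, -1), Add(3, -162))) = Mul(Add(Rational(2, 3), Mul(Rational(-1, 3), I, Pow(938, Rational(1, 2)))), Mul(Rational(-1, 8), -159)) = Mul(Add(Rational(2, 3), Mul(Rational(-1, 3), I, Pow(938, Rational(1, 2)))), Rational(159, 8)) = Add(Rational(53, 4), Mul(Rational(-53, 8), I, Pow(938, Rational(1, 2))))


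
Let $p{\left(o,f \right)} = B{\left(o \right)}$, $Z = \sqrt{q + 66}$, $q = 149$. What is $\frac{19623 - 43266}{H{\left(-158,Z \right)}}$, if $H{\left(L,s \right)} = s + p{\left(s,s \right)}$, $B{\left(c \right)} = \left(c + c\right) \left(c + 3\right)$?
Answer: $- \frac{47286}{811} + \frac{165501 \sqrt{215}}{174365} \approx -44.388$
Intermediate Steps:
$B{\left(c \right)} = 2 c \left(3 + c\right)$
$Z = \sqrt{215}$ ($Z = \sqrt{149 + 66} = \sqrt{215} \approx 14.663$)
$p{\left(o,f \right)} = 2 o \left(3 + o\right)$
$H{\left(L,s \right)} = s + 2 s \left(3 + s\right)$
$\frac{19623 - 43266}{H{\left(-158,Z \right)}} = \frac{19623 - 43266}{\sqrt{215} \left(7 + 2 \sqrt{215}\right)} = - 23643 \frac{\sqrt{215}}{215 \left(7 + 2 \sqrt{215}\right)} = - \frac{23643 \sqrt{215}}{215 \left(7 + 2 \sqrt{215}\right)}$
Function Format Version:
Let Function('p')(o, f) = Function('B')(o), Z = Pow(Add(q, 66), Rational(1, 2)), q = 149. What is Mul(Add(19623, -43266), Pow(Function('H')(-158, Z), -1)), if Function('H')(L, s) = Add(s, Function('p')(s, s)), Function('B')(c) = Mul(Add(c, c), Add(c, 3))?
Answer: Add(Rational(-47286, 811), Mul(Rational(165501, 174365), Pow(215, Rational(1, 2)))) ≈ -44.388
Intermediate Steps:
Function('B')(c) = Mul(2, c, Add(3, c)) (Function('B')(c) = Mul(Mul(2, c), Add(3, c)) = Mul(2, c, Add(3, c)))
Z = Pow(215, Rational(1, 2)) (Z = Pow(Add(149, 66), Rational(1, 2)) = Pow(215, Rational(1, 2)) ≈ 14.663)
Function('p')(o, f) = Mul(2, o, Add(3, o))
Function('H')(L, s) = Add(s, Mul(2, s, Add(3, s)))
Mul(Add(19623, -43266), Pow(Function('H')(-158, Z), -1)) = Mul(Add(19623, -43266), Pow(Mul(Pow(215, Rational(1, 2)), Add(7, Mul(2, Pow(215, Rational(1, 2))))), -1)) = Mul(-23643, Mul(Rational(1, 215), Pow(215, Rational(1, 2)), Pow(Add(7, Mul(2, Pow(215, Rational(1, 2)))), -1))) = Mul(Rational(-23643, 215), Pow(215, Rational(1, 2)), Pow(Add(7, Mul(2, Pow(215, Rational(1, 2)))), -1))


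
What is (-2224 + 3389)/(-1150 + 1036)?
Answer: -1165/114 ≈ -10.219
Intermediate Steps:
(-2224 + 3389)/(-1150 + 1036) = 1165/(-114) = 1165*(-1/114) = -1165/114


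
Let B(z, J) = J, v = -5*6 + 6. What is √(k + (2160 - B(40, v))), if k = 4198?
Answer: √6382 ≈ 79.887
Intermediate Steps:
v = -24 (v = -30 + 6 = -24)
√(k + (2160 - B(40, v))) = √(4198 + (2160 - 1*(-24))) = √(4198 + (2160 + 24)) = √(4198 + 2184) = √6382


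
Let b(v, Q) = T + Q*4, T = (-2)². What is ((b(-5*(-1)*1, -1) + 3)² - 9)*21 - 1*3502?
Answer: -3502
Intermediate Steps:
T = 4
b(v, Q) = 4 + 4*Q (b(v, Q) = 4 + Q*4 = 4 + 4*Q)
((b(-5*(-1)*1, -1) + 3)² - 9)*21 - 1*3502 = (((4 + 4*(-1)) + 3)² - 9)*21 - 1*3502 = (((4 - 4) + 3)² - 9)*21 - 3502 = ((0 + 3)² - 9)*21 - 3502 = (3² - 9)*21 - 3502 = (9 - 9)*21 - 3502 = 0*21 - 3502 = 0 - 3502 = -3502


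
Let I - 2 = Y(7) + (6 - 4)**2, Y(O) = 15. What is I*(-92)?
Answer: -1932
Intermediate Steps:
I = 21 (I = 2 + (15 + (6 - 4)**2) = 2 + (15 + 2**2) = 2 + (15 + 4) = 2 + 19 = 21)
I*(-92) = 21*(-92) = -1932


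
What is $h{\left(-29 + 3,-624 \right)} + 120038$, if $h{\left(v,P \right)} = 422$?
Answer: $120460$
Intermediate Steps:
$h{\left(-29 + 3,-624 \right)} + 120038 = 422 + 120038 = 120460$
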